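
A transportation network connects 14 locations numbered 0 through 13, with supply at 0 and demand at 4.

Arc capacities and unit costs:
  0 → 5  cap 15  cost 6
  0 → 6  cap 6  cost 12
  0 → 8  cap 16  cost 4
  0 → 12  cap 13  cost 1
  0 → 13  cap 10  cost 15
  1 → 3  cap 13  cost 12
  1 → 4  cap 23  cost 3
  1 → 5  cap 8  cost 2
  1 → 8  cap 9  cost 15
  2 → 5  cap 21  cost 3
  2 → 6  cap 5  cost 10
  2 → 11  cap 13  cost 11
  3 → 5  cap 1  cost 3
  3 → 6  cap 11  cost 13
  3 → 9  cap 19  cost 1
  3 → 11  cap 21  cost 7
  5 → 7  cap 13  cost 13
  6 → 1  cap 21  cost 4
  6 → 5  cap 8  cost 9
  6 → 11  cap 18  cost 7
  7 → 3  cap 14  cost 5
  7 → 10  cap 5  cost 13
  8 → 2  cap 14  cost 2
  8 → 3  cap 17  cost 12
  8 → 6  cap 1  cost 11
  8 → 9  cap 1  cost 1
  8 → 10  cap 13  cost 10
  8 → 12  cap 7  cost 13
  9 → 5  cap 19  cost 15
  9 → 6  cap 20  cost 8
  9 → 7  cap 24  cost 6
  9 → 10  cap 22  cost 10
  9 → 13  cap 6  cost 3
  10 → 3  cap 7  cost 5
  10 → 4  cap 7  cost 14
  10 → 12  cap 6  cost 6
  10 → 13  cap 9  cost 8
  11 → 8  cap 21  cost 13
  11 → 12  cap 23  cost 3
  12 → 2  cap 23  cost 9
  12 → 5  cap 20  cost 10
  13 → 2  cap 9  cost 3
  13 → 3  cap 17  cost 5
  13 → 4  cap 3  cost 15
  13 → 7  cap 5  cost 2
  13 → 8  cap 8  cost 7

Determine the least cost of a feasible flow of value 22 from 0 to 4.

shortest-cost path #1: 0→6→1→4 push 6 @ unit cost 19 (adds 114)
shortest-cost path #2: 0→8→9→6→1→4 push 1 @ unit cost 20 (adds 20)
shortest-cost path #3: 0→8→6→1→4 push 1 @ unit cost 22 (adds 22)
shortest-cost path #4: 0→8→2→6→1→4 push 5 @ unit cost 23 (adds 115)
shortest-cost path #5: 0→8→10→4 push 7 @ unit cost 28 (adds 196)
shortest-cost path #6: 0→13→4 push 2 @ unit cost 30 (adds 60)
total cost = 527

Minimum cost for 22 units: 527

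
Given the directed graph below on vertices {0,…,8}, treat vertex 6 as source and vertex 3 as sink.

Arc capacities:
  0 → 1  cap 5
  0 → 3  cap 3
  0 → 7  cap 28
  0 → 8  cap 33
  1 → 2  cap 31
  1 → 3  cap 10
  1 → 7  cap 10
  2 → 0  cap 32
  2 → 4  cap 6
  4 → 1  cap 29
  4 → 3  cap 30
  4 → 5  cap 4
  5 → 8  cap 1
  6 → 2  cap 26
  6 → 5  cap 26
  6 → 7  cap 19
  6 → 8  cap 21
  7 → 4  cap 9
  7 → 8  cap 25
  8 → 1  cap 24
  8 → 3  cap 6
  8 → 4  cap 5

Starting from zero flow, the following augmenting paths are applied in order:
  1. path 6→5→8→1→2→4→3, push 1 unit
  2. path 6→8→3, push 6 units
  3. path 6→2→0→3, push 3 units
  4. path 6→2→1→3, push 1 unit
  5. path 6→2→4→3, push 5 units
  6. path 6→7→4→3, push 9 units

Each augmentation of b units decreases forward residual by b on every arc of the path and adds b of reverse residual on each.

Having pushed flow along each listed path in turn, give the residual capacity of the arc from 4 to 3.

Residual capacity of (4,3): 15

after path 1 (6→5→8→1→2→4→3, push 1): res(4,3)=29
after path 2 (6→8→3, push 6): res(4,3)=29
after path 3 (6→2→0→3, push 3): res(4,3)=29
after path 4 (6→2→1→3, push 1): res(4,3)=29
after path 5 (6→2→4→3, push 5): res(4,3)=24
after path 6 (6→7→4→3, push 9): res(4,3)=15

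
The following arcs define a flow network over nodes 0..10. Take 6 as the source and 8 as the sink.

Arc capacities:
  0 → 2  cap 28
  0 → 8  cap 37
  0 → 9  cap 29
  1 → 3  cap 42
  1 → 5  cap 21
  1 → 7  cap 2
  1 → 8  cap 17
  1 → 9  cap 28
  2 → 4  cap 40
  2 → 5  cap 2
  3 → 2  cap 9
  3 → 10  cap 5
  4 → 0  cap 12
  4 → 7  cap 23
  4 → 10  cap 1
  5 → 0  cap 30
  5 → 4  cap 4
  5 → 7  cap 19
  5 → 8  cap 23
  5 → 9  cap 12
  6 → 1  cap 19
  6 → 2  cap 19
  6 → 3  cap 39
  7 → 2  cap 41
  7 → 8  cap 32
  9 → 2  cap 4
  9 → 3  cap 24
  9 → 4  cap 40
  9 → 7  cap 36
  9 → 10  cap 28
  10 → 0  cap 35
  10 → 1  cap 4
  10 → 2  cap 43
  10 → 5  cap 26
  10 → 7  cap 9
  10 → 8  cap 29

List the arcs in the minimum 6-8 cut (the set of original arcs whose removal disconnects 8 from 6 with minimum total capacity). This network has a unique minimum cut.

Min-cut arcs: {(3,2), (3,10), (6,1), (6,2)} (total capacity 52)

augment #1: 6→1→8 push 17
augment #2: 6→1→5→8 push 2
augment #3: 6→2→5→8 push 2
augment #4: 6→3→10→8 push 5
augment #5: 6→2→4→0→8 push 12
augment #6: 6→2→4→7→8 push 5
augment #7: 6→3→2→4→7→8 push 9
max flow = 52; residual-reachable set from 6 gives S-side
cut edges (S→T): {(3,2), (3,10), (6,1), (6,2)} total cap 52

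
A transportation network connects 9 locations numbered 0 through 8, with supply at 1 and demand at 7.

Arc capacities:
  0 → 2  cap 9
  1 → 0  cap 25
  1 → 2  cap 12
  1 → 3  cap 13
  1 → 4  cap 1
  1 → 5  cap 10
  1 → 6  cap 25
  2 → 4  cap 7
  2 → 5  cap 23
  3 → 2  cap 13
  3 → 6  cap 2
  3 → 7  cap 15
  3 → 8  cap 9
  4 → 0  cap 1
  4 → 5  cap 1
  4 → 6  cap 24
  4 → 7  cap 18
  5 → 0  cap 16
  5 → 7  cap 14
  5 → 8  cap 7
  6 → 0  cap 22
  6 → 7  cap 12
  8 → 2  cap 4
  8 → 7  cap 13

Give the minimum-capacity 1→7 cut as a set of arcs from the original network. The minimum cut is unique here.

Min-cut arcs: {(1,3), (1,4), (2,4), (5,7), (5,8), (6,7)} (total capacity 54)

augment #1: 1→3→7 push 13
augment #2: 1→4→7 push 1
augment #3: 1→5→7 push 10
augment #4: 1→6→7 push 12
augment #5: 1→2→4→7 push 7
augment #6: 1→2→5→7 push 4
augment #7: 1→2→5→8→7 push 1
augment #8: 1→0→2→5→8→7 push 6
max flow = 54; residual-reachable set from 1 gives S-side
cut edges (S→T): {(1,3), (1,4), (2,4), (5,7), (5,8), (6,7)} total cap 54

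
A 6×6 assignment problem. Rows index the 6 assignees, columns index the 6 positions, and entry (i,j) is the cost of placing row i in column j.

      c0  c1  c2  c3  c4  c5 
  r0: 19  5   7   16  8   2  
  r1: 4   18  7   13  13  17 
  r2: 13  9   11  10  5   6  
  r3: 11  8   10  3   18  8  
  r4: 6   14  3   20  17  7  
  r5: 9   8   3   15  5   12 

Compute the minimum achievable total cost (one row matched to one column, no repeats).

optimal assignment: row0→col5 (cost 2), row1→col0 (cost 4), row2→col4 (cost 5), row3→col3 (cost 3), row4→col2 (cost 3), row5→col1 (cost 8)
total = 2 + 4 + 5 + 3 + 3 + 8 = 25

Minimum assignment cost: 25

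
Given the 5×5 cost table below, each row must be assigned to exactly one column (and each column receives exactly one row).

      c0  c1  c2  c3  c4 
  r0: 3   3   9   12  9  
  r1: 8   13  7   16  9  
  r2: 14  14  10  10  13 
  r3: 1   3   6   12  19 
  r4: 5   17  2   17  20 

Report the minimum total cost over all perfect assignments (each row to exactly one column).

Minimum assignment cost: 25

optimal assignment: row0→col1 (cost 3), row1→col4 (cost 9), row2→col3 (cost 10), row3→col0 (cost 1), row4→col2 (cost 2)
total = 3 + 9 + 10 + 1 + 2 = 25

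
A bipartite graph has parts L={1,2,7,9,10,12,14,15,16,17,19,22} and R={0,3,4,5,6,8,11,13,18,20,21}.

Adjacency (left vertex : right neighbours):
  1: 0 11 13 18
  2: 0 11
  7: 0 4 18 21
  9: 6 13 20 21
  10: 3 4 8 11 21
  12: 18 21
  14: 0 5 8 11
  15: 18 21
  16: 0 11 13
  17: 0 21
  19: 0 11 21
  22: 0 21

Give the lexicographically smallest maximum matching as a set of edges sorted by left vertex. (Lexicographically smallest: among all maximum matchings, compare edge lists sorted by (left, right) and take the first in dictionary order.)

|M| = 9 (so the lex-smallest maximum matching has 9 edges)
process left vertices in ascending order; for each, take the smallest-labelled available neighbour that still permits 9 edges overall, or leave it unmatched if none does
lex-smallest matching: {1-0, 2-11, 7-4, 9-6, 10-3, 12-18, 14-5, 15-21, 16-13}

Lex-smallest maximum matching: {(1,0), (2,11), (7,4), (9,6), (10,3), (12,18), (14,5), (15,21), (16,13)}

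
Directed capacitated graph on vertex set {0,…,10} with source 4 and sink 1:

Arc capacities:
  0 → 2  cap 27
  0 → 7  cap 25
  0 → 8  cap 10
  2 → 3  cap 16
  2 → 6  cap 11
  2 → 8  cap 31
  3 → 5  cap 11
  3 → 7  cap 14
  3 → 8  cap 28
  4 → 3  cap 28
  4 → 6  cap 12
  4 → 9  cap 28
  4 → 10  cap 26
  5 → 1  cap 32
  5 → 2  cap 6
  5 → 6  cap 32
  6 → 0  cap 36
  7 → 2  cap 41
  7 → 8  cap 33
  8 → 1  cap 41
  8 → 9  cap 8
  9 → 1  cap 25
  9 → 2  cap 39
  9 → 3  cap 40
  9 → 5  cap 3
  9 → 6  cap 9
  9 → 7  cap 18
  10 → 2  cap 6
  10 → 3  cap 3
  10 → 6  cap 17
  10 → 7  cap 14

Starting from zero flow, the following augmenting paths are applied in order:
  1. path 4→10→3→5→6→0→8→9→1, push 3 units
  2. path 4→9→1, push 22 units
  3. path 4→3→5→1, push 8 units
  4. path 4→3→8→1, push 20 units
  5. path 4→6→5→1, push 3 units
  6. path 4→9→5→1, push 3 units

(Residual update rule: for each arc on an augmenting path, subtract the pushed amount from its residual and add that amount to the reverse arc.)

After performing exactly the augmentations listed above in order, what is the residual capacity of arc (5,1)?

Residual capacity of (5,1): 18

after path 1 (4→10→3→5→6→0→8→9→1, push 3): res(5,1)=32
after path 2 (4→9→1, push 22): res(5,1)=32
after path 3 (4→3→5→1, push 8): res(5,1)=24
after path 4 (4→3→8→1, push 20): res(5,1)=24
after path 5 (4→6→5→1, push 3): res(5,1)=21
after path 6 (4→9→5→1, push 3): res(5,1)=18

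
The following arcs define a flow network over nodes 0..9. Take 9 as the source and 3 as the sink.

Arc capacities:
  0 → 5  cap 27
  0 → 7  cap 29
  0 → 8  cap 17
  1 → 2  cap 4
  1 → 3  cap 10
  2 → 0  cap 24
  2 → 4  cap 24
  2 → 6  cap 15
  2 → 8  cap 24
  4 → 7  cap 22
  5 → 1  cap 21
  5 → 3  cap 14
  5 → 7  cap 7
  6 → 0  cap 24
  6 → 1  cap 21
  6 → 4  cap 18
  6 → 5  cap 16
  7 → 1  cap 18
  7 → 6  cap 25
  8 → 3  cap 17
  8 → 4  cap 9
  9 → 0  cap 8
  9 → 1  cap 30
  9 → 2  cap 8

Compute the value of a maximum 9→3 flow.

augment #1: 9→1→3 bottleneck 10, total now 10
augment #2: 9→0→5→3 bottleneck 8, total now 18
augment #3: 9→2→8→3 bottleneck 8, total now 26
augment #4: 9→1→2→8→3 bottleneck 4, total now 30

Maximum flow value: 30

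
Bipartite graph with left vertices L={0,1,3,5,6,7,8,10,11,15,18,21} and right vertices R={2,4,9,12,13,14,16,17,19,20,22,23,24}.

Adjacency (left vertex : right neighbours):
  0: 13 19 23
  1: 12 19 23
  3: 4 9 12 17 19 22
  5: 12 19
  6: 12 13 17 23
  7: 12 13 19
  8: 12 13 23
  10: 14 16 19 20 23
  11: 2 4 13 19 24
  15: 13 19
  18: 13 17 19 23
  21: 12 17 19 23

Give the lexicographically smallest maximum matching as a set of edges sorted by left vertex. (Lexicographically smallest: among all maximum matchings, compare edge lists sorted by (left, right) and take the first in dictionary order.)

Lex-smallest maximum matching: {(0,13), (1,12), (3,4), (5,19), (6,17), (8,23), (10,14), (11,2)}

|M| = 8 (so the lex-smallest maximum matching has 8 edges)
process left vertices in ascending order; for each, take the smallest-labelled available neighbour that still permits 8 edges overall, or leave it unmatched if none does
lex-smallest matching: {0-13, 1-12, 3-4, 5-19, 6-17, 8-23, 10-14, 11-2}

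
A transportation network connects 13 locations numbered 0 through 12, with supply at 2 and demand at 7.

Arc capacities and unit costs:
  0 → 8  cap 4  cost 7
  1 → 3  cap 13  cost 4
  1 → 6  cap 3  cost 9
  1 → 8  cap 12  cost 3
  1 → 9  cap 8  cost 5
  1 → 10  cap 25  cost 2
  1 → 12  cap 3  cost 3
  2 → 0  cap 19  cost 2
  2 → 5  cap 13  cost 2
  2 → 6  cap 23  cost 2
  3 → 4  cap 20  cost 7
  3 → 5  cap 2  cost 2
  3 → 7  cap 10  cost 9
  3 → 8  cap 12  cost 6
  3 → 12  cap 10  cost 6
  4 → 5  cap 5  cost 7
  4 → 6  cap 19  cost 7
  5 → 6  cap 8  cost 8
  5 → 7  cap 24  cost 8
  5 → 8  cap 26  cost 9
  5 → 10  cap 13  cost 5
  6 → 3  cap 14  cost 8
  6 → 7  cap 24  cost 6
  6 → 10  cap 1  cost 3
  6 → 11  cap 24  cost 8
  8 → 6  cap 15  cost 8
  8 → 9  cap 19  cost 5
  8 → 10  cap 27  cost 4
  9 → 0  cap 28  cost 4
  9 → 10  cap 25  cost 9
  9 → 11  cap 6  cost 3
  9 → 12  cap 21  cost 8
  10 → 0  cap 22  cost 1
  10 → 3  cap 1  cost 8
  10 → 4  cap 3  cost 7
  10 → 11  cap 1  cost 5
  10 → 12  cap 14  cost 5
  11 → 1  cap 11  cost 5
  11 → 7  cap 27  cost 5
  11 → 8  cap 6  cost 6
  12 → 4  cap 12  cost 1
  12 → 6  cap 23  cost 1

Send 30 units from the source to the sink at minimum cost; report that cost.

shortest-cost path #1: 2→6→7 push 23 @ unit cost 8 (adds 184)
shortest-cost path #2: 2→5→7 push 7 @ unit cost 10 (adds 70)
total cost = 254

Minimum cost for 30 units: 254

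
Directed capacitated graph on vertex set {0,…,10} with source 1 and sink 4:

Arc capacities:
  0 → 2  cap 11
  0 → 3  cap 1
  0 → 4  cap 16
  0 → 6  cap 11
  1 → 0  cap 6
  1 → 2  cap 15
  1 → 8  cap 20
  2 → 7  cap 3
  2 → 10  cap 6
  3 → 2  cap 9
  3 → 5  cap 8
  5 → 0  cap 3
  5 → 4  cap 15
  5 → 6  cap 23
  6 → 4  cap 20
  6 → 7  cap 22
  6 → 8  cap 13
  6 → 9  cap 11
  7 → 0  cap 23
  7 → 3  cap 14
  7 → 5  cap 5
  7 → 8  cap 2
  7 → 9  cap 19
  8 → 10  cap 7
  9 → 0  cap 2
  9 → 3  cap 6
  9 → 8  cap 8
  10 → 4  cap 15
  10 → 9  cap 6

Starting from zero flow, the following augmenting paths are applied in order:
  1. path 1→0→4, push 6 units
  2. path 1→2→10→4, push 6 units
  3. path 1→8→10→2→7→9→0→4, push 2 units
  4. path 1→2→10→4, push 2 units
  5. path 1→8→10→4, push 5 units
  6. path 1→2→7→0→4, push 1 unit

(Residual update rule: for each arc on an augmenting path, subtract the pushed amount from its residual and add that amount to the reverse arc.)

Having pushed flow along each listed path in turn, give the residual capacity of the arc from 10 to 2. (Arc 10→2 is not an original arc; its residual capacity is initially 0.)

after path 1 (1→0→4, push 6): res(10,2)=0
after path 2 (1→2→10→4, push 6): res(10,2)=6
after path 3 (1→8→10→2→7→9→0→4, push 2): res(10,2)=4
after path 4 (1→2→10→4, push 2): res(10,2)=6
after path 5 (1→8→10→4, push 5): res(10,2)=6
after path 6 (1→2→7→0→4, push 1): res(10,2)=6

Residual capacity of (10,2): 6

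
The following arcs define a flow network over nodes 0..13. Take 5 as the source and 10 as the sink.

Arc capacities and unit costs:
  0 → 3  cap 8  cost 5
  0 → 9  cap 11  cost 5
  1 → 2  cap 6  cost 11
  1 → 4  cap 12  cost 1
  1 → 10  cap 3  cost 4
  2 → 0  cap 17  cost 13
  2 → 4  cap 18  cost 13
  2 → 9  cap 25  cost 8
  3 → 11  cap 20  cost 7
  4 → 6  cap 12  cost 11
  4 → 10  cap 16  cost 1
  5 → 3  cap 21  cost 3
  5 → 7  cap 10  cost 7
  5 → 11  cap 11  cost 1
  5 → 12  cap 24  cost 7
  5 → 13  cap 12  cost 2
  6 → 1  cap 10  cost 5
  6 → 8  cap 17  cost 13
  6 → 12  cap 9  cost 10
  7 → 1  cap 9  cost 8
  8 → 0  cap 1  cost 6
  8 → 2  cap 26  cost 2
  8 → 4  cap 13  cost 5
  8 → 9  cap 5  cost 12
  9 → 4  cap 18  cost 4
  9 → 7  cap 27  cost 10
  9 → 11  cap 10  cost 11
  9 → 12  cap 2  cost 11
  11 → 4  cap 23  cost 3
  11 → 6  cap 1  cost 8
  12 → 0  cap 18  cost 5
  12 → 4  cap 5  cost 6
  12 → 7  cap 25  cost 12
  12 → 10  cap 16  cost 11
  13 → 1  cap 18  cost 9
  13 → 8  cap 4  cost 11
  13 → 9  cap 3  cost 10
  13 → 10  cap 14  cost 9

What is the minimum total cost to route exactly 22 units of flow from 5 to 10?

Minimum cost for 22 units: 176

shortest-cost path #1: 5→11→4→10 push 11 @ unit cost 5 (adds 55)
shortest-cost path #2: 5→13→10 push 11 @ unit cost 11 (adds 121)
total cost = 176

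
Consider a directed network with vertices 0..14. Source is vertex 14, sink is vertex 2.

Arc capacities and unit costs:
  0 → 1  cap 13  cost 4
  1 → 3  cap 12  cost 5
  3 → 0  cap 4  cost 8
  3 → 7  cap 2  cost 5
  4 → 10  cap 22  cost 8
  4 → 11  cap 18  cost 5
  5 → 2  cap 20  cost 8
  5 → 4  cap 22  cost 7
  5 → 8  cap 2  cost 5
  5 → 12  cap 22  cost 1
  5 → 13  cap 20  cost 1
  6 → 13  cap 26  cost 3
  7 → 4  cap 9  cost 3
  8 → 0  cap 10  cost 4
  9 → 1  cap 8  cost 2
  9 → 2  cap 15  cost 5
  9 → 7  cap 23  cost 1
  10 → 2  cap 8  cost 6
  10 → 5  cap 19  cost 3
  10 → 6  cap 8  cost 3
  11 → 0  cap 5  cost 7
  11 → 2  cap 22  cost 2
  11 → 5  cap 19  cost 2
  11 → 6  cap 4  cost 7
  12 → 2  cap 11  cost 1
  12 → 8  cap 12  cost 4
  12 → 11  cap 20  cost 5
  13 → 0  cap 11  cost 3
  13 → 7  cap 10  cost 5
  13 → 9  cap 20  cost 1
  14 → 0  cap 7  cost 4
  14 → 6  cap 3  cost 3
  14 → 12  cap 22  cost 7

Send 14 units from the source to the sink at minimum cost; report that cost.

Minimum cost for 14 units: 124

shortest-cost path #1: 14→12→2 push 11 @ unit cost 8 (adds 88)
shortest-cost path #2: 14→6→13→9→2 push 3 @ unit cost 12 (adds 36)
total cost = 124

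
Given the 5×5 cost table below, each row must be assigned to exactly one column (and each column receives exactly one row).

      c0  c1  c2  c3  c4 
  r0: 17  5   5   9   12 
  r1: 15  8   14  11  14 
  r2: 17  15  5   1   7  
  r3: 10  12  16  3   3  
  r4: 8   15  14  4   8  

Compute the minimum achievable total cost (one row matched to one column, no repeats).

Minimum assignment cost: 25

optimal assignment: row0→col2 (cost 5), row1→col1 (cost 8), row2→col3 (cost 1), row3→col4 (cost 3), row4→col0 (cost 8)
total = 5 + 8 + 1 + 3 + 8 = 25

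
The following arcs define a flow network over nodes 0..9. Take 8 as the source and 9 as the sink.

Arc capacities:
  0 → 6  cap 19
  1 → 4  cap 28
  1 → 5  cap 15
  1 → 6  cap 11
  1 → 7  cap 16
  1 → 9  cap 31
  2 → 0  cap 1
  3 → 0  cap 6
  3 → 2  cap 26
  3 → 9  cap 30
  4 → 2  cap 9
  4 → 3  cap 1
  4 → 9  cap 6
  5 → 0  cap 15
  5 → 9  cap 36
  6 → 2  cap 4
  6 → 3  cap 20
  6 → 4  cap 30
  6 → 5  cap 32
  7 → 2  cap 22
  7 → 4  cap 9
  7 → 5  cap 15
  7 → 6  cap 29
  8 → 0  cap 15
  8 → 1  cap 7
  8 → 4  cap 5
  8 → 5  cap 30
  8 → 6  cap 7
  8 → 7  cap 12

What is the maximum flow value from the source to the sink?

augment #1: 8→1→9 bottleneck 7, total now 7
augment #2: 8→4→9 bottleneck 5, total now 12
augment #3: 8→5→9 bottleneck 30, total now 42
augment #4: 8→6→3→9 bottleneck 7, total now 49
augment #5: 8→7→4→9 bottleneck 1, total now 50
augment #6: 8→7→5→9 bottleneck 6, total now 56
augment #7: 8→0→6→3→9 bottleneck 13, total now 69
augment #8: 8→7→4→3→9 bottleneck 1, total now 70

Maximum flow value: 70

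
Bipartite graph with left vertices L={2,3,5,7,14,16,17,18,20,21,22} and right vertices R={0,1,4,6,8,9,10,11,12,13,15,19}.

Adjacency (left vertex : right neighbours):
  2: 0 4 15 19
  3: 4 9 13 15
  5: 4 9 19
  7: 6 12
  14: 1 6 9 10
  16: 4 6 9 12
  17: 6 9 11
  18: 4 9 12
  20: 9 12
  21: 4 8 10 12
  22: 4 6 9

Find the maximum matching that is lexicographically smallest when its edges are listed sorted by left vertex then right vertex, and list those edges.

Lex-smallest maximum matching: {(2,0), (3,13), (5,19), (7,6), (14,1), (16,4), (17,11), (18,9), (20,12), (21,8)}

|M| = 10 (so the lex-smallest maximum matching has 10 edges)
process left vertices in ascending order; for each, take the smallest-labelled available neighbour that still permits 10 edges overall, or leave it unmatched if none does
lex-smallest matching: {2-0, 3-13, 5-19, 7-6, 14-1, 16-4, 17-11, 18-9, 20-12, 21-8}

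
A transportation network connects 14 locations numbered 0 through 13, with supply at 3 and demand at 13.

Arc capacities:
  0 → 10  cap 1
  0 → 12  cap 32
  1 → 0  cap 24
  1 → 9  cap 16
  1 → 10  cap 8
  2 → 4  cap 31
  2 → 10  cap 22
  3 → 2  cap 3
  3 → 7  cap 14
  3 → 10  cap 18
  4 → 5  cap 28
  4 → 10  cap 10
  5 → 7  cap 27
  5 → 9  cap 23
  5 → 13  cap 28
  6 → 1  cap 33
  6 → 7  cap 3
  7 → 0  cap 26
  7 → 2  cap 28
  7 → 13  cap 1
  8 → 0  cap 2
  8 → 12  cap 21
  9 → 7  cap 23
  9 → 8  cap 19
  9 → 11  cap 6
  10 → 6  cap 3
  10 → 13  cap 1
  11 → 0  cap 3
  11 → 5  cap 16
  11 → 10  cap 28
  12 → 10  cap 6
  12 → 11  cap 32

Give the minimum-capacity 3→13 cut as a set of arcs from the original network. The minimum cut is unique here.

Min-cut arcs: {(3,2), (3,7), (10,6), (10,13)} (total capacity 21)

augment #1: 3→7→13 push 1
augment #2: 3→10→13 push 1
augment #3: 3→2→4→5→13 push 3
augment #4: 3→7→2→4→5→13 push 13
augment #5: 3→10→6→1→9→11→5→13 push 3
max flow = 21; residual-reachable set from 3 gives S-side
cut edges (S→T): {(3,2), (3,7), (10,6), (10,13)} total cap 21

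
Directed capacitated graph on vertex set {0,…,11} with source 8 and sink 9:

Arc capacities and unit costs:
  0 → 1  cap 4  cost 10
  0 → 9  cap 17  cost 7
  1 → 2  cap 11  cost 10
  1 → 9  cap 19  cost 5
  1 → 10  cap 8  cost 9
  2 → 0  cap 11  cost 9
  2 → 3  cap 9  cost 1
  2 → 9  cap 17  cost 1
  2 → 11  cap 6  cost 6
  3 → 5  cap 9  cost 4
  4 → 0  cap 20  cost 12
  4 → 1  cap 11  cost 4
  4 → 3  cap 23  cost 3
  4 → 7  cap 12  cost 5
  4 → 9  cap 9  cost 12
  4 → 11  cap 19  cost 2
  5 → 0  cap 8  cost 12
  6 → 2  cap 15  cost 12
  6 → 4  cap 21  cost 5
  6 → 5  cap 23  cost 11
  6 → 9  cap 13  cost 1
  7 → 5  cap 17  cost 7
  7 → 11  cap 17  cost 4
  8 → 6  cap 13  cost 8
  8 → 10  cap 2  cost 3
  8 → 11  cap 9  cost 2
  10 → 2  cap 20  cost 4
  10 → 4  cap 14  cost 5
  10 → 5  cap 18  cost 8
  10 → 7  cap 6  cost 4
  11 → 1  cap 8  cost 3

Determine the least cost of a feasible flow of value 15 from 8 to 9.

shortest-cost path #1: 8→10→2→9 push 2 @ unit cost 8 (adds 16)
shortest-cost path #2: 8→6→9 push 13 @ unit cost 9 (adds 117)
total cost = 133

Minimum cost for 15 units: 133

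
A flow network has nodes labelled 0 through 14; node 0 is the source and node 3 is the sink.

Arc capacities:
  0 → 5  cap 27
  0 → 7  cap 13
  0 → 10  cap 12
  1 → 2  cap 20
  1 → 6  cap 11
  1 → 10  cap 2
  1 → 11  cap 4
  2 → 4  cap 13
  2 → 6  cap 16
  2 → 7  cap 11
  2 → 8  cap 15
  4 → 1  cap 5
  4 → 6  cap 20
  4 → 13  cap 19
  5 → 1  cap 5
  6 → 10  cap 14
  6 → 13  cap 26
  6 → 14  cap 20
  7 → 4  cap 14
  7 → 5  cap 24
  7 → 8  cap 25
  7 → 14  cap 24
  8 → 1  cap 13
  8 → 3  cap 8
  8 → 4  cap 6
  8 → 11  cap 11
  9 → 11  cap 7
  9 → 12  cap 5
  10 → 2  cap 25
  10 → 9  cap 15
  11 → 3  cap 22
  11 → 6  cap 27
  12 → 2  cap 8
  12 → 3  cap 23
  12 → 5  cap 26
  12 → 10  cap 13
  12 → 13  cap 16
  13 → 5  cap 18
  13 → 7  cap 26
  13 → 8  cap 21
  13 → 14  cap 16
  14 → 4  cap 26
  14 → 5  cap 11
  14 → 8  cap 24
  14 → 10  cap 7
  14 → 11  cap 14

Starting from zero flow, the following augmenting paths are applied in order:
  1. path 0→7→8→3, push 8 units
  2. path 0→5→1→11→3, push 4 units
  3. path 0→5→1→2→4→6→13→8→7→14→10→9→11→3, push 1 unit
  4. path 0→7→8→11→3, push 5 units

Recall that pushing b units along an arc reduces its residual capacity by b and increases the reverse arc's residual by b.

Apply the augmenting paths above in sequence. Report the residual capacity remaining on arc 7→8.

Residual capacity of (7,8): 13

after path 1 (0→7→8→3, push 8): res(7,8)=17
after path 2 (0→5→1→11→3, push 4): res(7,8)=17
after path 3 (0→5→1→2→4→6→13→8→7→14→10→9→11→3, push 1): res(7,8)=18
after path 4 (0→7→8→11→3, push 5): res(7,8)=13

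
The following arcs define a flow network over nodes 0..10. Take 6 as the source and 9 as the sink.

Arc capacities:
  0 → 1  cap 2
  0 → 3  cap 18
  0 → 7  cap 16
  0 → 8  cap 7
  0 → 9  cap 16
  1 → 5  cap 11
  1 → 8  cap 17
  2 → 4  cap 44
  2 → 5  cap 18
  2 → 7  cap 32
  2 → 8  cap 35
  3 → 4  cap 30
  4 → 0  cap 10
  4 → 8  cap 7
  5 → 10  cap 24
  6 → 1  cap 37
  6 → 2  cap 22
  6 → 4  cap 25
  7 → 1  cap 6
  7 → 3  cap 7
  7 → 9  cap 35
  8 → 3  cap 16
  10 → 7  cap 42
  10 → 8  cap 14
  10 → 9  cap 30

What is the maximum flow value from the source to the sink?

Maximum flow value: 43

augment #1: 6→2→7→9 bottleneck 22, total now 22
augment #2: 6→4→0→9 bottleneck 10, total now 32
augment #3: 6→1→5→10→9 bottleneck 11, total now 43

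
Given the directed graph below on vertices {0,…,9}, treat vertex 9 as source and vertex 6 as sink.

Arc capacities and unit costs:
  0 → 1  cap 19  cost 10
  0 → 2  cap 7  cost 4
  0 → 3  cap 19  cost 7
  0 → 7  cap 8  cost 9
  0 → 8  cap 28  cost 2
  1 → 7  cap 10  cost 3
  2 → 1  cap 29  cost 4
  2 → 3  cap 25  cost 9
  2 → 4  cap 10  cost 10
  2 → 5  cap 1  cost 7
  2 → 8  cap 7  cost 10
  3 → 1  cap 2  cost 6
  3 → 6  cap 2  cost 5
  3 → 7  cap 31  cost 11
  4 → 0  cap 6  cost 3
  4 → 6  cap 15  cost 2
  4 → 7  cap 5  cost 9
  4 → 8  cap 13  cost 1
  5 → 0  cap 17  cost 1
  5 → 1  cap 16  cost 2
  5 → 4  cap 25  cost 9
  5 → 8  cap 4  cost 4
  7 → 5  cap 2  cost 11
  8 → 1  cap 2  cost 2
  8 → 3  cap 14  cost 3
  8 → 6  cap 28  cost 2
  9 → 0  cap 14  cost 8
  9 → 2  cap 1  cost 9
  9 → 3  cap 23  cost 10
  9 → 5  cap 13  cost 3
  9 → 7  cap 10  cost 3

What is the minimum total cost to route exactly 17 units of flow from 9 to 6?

shortest-cost path #1: 9→5→0→8→6 push 13 @ unit cost 8 (adds 104)
shortest-cost path #2: 9→0→8→6 push 4 @ unit cost 12 (adds 48)
total cost = 152

Minimum cost for 17 units: 152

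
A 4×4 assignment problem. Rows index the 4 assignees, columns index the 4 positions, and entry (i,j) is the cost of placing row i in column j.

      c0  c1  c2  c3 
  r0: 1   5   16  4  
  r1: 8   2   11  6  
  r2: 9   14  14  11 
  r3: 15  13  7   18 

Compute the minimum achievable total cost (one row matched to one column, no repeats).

optimal assignment: row0→col0 (cost 1), row1→col1 (cost 2), row2→col3 (cost 11), row3→col2 (cost 7)
total = 1 + 2 + 11 + 7 = 21

Minimum assignment cost: 21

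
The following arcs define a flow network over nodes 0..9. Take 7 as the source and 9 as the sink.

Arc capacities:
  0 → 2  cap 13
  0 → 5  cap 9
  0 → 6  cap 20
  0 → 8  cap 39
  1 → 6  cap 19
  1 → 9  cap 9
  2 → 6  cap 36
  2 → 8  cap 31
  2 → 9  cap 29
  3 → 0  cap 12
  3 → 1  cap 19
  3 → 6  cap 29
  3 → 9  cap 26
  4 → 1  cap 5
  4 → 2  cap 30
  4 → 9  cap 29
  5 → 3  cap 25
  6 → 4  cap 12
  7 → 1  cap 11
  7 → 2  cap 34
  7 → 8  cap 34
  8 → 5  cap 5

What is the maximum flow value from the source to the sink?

augment #1: 7→1→9 bottleneck 9, total now 9
augment #2: 7→2→9 bottleneck 29, total now 38
augment #3: 7→1→6→4→9 bottleneck 2, total now 40
augment #4: 7→2→6→4→9 bottleneck 5, total now 45
augment #5: 7→8→5→3→9 bottleneck 5, total now 50

Maximum flow value: 50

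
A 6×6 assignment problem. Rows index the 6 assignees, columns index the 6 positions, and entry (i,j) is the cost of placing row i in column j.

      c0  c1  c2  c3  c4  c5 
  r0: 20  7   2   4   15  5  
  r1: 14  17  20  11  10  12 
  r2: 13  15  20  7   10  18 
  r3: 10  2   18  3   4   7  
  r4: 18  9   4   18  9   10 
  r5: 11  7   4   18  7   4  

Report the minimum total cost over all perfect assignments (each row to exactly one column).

Minimum assignment cost: 37

optimal assignment: row0→col3 (cost 4), row1→col4 (cost 10), row2→col0 (cost 13), row3→col1 (cost 2), row4→col2 (cost 4), row5→col5 (cost 4)
total = 4 + 10 + 13 + 2 + 4 + 4 = 37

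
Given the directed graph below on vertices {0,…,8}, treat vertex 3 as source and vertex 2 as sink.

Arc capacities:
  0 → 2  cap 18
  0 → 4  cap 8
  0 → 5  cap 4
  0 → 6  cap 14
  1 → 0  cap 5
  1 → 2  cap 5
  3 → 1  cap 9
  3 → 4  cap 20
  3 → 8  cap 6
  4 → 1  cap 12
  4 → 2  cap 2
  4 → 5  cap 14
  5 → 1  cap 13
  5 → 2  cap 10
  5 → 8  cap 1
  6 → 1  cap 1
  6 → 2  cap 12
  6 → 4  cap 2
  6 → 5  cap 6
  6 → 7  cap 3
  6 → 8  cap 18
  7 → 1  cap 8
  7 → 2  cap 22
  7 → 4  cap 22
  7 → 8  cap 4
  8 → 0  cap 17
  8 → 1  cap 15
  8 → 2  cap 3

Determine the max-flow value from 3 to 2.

augment #1: 3→1→2 bottleneck 5, total now 5
augment #2: 3→4→2 bottleneck 2, total now 7
augment #3: 3→8→2 bottleneck 3, total now 10
augment #4: 3→1→0→2 bottleneck 4, total now 14
augment #5: 3→4→5→2 bottleneck 10, total now 24
augment #6: 3→8→0→2 bottleneck 3, total now 27
augment #7: 3→4→1→0→2 bottleneck 1, total now 28
augment #8: 3→4→5→8→0→2 bottleneck 1, total now 29

Maximum flow value: 29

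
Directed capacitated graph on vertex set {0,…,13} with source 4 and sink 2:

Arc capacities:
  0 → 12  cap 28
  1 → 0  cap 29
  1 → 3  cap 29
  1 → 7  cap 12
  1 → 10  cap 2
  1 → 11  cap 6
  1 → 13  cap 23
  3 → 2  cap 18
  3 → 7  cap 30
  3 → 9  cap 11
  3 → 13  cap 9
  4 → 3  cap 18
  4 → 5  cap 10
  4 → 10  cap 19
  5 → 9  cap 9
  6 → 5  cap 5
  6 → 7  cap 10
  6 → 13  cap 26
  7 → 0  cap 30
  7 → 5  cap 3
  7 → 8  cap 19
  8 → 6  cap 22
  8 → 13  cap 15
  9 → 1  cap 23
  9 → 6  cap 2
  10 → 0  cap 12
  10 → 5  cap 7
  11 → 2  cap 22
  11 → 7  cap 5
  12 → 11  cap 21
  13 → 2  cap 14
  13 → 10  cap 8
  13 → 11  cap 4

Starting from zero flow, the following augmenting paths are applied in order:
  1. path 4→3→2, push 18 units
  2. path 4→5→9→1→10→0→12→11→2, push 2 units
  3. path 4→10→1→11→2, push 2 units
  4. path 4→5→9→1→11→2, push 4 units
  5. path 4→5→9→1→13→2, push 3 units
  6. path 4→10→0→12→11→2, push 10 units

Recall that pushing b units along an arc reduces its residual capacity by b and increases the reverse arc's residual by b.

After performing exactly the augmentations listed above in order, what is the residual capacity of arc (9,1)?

Residual capacity of (9,1): 14

after path 1 (4→3→2, push 18): res(9,1)=23
after path 2 (4→5→9→1→10→0→12→11→2, push 2): res(9,1)=21
after path 3 (4→10→1→11→2, push 2): res(9,1)=21
after path 4 (4→5→9→1→11→2, push 4): res(9,1)=17
after path 5 (4→5→9→1→13→2, push 3): res(9,1)=14
after path 6 (4→10→0→12→11→2, push 10): res(9,1)=14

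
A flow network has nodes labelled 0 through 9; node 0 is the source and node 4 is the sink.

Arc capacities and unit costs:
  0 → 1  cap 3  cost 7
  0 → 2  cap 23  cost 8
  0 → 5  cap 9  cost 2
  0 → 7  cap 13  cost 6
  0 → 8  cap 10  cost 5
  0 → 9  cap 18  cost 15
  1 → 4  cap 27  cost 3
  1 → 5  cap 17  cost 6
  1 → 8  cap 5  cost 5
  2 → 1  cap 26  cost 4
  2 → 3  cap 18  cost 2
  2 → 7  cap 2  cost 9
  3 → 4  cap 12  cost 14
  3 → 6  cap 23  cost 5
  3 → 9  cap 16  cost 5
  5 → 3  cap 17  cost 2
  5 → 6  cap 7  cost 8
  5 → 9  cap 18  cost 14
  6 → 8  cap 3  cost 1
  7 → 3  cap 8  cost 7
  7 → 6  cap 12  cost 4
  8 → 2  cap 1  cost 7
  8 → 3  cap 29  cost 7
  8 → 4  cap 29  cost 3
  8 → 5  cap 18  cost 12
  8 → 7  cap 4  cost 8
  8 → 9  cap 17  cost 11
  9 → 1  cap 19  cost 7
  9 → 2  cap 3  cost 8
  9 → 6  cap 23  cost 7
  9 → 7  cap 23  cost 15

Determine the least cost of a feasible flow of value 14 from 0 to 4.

shortest-cost path #1: 0→8→4 push 10 @ unit cost 8 (adds 80)
shortest-cost path #2: 0→1→4 push 3 @ unit cost 10 (adds 30)
shortest-cost path #3: 0→5→3→6→8→4 push 1 @ unit cost 13 (adds 13)
total cost = 123

Minimum cost for 14 units: 123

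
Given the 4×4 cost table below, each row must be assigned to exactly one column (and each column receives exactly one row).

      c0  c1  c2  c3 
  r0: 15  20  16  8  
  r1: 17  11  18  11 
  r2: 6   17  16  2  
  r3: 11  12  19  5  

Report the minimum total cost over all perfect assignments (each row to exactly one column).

optimal assignment: row0→col2 (cost 16), row1→col1 (cost 11), row2→col0 (cost 6), row3→col3 (cost 5)
total = 16 + 11 + 6 + 5 = 38

Minimum assignment cost: 38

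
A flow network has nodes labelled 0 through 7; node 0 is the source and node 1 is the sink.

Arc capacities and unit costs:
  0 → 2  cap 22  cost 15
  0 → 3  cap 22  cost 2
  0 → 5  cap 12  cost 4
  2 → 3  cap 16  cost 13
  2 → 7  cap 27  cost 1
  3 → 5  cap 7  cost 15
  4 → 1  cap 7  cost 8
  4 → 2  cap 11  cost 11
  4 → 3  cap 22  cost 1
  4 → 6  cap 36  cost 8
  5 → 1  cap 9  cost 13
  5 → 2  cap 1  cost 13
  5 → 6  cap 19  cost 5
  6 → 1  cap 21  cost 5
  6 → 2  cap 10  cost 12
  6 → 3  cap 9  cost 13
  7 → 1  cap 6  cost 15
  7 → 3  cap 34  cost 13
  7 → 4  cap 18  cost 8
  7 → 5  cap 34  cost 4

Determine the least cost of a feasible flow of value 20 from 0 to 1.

shortest-cost path #1: 0→5→6→1 push 12 @ unit cost 14 (adds 168)
shortest-cost path #2: 0→3→5→6→1 push 7 @ unit cost 27 (adds 189)
shortest-cost path #3: 0→2→7→1 push 1 @ unit cost 31 (adds 31)
total cost = 388

Minimum cost for 20 units: 388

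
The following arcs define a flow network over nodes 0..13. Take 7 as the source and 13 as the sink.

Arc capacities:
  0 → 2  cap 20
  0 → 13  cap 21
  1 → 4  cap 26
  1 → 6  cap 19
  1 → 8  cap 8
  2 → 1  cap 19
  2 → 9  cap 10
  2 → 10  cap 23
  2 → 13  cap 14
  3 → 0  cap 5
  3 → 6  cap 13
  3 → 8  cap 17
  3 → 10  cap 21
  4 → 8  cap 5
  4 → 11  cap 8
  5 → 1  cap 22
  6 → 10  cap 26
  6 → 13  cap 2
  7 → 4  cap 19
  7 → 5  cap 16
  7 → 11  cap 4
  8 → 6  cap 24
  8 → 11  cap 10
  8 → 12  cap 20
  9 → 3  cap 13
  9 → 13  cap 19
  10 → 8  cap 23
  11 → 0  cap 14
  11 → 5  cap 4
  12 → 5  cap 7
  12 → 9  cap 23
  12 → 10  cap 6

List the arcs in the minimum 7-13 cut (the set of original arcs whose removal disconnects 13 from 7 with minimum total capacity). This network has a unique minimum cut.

augment #1: 7→11→0→13 push 4
augment #2: 7→4→8→6→13 push 2
augment #3: 7→4→11→0→13 push 8
augment #4: 7→4→8→11→0→13 push 2
augment #5: 7→4→8→12→9→13 push 1
augment #6: 7→5→1→8→12→9→13 push 8
augment #7: 7→5→1→6→8→12→9→13 push 2
augment #8: 7→5→1→6→10→8→12→9→13 push 6
max flow = 33; residual-reachable set from 7 gives S-side
cut edges (S→T): {(4,8), (4,11), (7,5), (7,11)} total cap 33

Min-cut arcs: {(4,8), (4,11), (7,5), (7,11)} (total capacity 33)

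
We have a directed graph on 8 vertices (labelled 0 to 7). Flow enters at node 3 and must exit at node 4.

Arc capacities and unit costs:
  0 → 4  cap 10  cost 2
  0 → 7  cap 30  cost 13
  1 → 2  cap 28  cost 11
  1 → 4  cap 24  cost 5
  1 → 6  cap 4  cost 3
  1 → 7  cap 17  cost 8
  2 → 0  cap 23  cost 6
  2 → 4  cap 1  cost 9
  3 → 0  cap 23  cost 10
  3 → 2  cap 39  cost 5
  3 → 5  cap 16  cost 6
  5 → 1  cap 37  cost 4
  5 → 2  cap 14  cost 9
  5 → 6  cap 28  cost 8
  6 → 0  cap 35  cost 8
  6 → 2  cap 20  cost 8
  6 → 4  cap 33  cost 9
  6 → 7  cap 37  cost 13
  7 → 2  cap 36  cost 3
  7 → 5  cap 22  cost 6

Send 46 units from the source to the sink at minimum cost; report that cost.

Minimum cost for 46 units: 1186

shortest-cost path #1: 3→0→4 push 10 @ unit cost 12 (adds 120)
shortest-cost path #2: 3→2→4 push 1 @ unit cost 14 (adds 14)
shortest-cost path #3: 3→5→1→4 push 16 @ unit cost 15 (adds 240)
shortest-cost path #4: 3→0→7→5→1→4 push 8 @ unit cost 38 (adds 304)
shortest-cost path #5: 3→0→7→5→1→6→4 push 4 @ unit cost 45 (adds 180)
shortest-cost path #6: 3→0→7→5→6→4 push 1 @ unit cost 46 (adds 46)
shortest-cost path #7: 3→2→0→7→5→6→4 push 6 @ unit cost 47 (adds 282)
total cost = 1186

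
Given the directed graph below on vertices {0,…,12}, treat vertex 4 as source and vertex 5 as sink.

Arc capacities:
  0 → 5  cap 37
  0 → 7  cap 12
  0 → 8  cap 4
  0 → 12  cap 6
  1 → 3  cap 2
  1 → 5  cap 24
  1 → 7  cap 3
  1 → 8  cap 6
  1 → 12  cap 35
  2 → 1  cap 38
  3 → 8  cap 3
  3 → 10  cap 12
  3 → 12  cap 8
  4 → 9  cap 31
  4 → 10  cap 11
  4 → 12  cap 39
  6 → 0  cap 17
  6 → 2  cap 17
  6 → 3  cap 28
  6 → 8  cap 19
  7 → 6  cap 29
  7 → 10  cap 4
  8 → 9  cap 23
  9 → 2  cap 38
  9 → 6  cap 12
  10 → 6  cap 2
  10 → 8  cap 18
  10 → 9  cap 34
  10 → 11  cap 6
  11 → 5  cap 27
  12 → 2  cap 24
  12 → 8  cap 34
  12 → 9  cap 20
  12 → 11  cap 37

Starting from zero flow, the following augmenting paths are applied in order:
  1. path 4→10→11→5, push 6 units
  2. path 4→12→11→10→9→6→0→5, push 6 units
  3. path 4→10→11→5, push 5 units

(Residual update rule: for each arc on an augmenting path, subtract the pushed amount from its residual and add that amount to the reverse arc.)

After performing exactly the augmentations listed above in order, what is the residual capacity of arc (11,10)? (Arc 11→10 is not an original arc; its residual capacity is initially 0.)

Residual capacity of (11,10): 5

after path 1 (4→10→11→5, push 6): res(11,10)=6
after path 2 (4→12→11→10→9→6→0→5, push 6): res(11,10)=0
after path 3 (4→10→11→5, push 5): res(11,10)=5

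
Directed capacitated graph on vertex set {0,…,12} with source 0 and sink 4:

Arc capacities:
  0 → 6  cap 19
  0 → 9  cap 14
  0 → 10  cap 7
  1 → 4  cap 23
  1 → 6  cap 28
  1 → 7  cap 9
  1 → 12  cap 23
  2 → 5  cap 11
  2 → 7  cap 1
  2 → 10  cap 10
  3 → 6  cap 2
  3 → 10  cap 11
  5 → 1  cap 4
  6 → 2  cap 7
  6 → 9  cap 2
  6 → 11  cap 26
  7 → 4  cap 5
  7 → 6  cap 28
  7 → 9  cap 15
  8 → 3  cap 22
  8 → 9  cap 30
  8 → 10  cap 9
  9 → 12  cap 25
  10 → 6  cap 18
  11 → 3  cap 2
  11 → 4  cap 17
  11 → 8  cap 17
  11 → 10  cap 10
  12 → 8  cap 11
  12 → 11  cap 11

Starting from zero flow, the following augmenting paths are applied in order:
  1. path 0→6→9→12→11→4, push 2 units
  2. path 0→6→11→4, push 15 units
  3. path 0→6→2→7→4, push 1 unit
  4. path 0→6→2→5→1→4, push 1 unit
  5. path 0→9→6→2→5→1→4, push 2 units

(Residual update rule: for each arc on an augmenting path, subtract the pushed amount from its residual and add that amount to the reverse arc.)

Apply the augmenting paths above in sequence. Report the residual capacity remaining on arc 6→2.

after path 1 (0→6→9→12→11→4, push 2): res(6,2)=7
after path 2 (0→6→11→4, push 15): res(6,2)=7
after path 3 (0→6→2→7→4, push 1): res(6,2)=6
after path 4 (0→6→2→5→1→4, push 1): res(6,2)=5
after path 5 (0→9→6→2→5→1→4, push 2): res(6,2)=3

Residual capacity of (6,2): 3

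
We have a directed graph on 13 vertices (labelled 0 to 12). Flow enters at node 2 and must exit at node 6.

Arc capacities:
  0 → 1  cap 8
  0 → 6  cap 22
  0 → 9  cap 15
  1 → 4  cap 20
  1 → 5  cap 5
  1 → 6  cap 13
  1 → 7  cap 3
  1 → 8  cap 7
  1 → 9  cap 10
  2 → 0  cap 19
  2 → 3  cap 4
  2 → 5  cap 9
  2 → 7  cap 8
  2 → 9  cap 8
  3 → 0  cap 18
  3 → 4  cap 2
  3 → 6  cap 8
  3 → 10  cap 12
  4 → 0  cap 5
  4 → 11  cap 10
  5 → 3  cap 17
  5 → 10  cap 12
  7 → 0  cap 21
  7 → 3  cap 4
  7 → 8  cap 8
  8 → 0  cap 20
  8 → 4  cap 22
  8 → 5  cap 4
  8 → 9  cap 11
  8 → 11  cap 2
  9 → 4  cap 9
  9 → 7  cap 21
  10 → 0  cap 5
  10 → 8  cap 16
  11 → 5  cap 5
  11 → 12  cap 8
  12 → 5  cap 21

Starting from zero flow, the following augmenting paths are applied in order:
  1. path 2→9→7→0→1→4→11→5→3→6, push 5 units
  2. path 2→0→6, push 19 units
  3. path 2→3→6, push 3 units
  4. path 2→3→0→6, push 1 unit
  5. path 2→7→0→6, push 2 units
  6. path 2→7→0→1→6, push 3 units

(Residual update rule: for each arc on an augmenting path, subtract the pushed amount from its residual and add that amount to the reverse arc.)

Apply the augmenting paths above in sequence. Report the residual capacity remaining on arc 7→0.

after path 1 (2→9→7→0→1→4→11→5→3→6, push 5): res(7,0)=16
after path 2 (2→0→6, push 19): res(7,0)=16
after path 3 (2→3→6, push 3): res(7,0)=16
after path 4 (2→3→0→6, push 1): res(7,0)=16
after path 5 (2→7→0→6, push 2): res(7,0)=14
after path 6 (2→7→0→1→6, push 3): res(7,0)=11

Residual capacity of (7,0): 11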